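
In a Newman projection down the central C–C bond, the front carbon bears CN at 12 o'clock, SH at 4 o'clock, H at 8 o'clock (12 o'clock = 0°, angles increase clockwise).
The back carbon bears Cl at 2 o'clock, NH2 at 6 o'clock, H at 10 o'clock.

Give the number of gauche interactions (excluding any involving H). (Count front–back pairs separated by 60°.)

Non-H gauche pairs: CN(0°)/Cl(60°); SH(120°)/Cl(60°); SH(120°)/NH2(180°) — 3 interactions.

3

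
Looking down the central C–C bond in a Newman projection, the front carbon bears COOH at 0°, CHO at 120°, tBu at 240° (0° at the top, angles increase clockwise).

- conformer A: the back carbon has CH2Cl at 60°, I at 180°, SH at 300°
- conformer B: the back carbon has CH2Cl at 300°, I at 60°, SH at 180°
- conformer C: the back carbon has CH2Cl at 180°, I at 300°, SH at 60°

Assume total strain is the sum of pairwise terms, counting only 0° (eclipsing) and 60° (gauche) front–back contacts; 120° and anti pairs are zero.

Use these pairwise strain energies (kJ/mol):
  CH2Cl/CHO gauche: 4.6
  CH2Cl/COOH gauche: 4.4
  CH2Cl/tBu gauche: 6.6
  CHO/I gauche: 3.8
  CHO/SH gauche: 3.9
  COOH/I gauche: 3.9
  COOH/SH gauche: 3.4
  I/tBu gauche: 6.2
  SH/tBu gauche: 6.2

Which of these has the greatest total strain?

B

A is staggered. COOH at 0° is gauche with CH2Cl at 60° (4.4); COOH at 0° is gauche with SH at 300° (3.4); CHO at 120° is gauche with CH2Cl at 60° (4.6); CHO at 120° is gauche with I at 180° (3.8); tBu at 240° is gauche with I at 180° (6.2); tBu at 240° is gauche with SH at 300° (6.2). Total 28.6 kJ/mol.
B is staggered. COOH at 0° is gauche with CH2Cl at 300° (4.4); COOH at 0° is gauche with I at 60° (3.9); CHO at 120° is gauche with I at 60° (3.8); CHO at 120° is gauche with SH at 180° (3.9); tBu at 240° is gauche with CH2Cl at 300° (6.6); tBu at 240° is gauche with SH at 180° (6.2). Total 28.8 kJ/mol.
C is staggered. COOH at 0° is gauche with I at 300° (3.9); COOH at 0° is gauche with SH at 60° (3.4); CHO at 120° is gauche with CH2Cl at 180° (4.6); CHO at 120° is gauche with SH at 60° (3.9); tBu at 240° is gauche with CH2Cl at 180° (6.6); tBu at 240° is gauche with I at 300° (6.2). Total 28.6 kJ/mol.
B has the highest total (28.8 kJ/mol).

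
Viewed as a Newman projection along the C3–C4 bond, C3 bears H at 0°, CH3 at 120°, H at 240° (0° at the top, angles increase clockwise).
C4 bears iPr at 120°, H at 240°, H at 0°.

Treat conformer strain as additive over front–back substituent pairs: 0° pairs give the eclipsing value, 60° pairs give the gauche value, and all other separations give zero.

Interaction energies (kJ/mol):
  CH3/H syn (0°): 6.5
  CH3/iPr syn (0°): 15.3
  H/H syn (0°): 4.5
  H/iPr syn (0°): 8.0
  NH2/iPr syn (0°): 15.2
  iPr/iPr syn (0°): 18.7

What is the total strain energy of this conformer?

24.3 kJ/mol

This conformer (eclipsed): H(0°)/H(0°) eclipsed 4.5; CH3(120°)/iPr(120°) eclipsed 15.3; H(240°)/H(240°) eclipsed 4.5 → 24.3 kJ/mol.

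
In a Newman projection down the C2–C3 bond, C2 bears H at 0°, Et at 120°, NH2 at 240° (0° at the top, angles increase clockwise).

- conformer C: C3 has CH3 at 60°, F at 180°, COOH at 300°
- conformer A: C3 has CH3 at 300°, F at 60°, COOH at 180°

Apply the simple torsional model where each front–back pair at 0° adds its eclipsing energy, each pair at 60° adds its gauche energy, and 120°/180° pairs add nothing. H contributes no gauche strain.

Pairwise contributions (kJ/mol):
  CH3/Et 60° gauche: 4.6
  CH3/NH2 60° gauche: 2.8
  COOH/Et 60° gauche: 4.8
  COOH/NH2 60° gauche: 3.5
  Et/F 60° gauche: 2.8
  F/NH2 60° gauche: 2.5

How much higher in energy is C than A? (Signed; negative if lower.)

C (staggered): Et(120°)/CH3(60°) gauche 4.6; Et(120°)/F(180°) gauche 2.8; NH2(240°)/F(180°) gauche 2.5; NH2(240°)/COOH(300°) gauche 3.5 → 13.4 kJ/mol.
A (staggered): Et(120°)/F(60°) gauche 2.8; Et(120°)/COOH(180°) gauche 4.8; NH2(240°)/CH3(300°) gauche 2.8; NH2(240°)/COOH(180°) gauche 3.5 → 13.9 kJ/mol.
E(C) − E(A) = 13.4 − 13.9 = -0.5 kJ/mol.

-0.5 kJ/mol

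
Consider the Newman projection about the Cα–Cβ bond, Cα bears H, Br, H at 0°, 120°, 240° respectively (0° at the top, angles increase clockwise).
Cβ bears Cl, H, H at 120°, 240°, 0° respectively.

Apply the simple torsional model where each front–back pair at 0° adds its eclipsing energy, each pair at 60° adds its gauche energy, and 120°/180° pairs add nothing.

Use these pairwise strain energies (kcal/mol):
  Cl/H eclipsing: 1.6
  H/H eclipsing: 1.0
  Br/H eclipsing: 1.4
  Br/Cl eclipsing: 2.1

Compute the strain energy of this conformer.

This conformer is eclipsed. H at 0° is eclipsed with H at 0° (1.0); Br at 120° is eclipsed with Cl at 120° (2.1); H at 240° is eclipsed with H at 240° (1.0). Total 4.1 kcal/mol.

4.1 kcal/mol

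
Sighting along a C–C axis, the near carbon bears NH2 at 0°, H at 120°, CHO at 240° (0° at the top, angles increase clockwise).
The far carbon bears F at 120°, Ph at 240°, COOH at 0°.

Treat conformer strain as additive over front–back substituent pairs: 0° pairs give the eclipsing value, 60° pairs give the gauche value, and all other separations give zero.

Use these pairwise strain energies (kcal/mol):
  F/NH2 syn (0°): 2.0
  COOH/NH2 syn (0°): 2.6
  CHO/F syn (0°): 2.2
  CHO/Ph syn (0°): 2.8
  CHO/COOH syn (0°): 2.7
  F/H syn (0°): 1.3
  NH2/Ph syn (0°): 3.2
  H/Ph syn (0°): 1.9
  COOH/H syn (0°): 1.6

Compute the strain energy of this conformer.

This conformer (eclipsed): NH2(0°)/COOH(0°) eclipsed 2.6; H(120°)/F(120°) eclipsed 1.3; CHO(240°)/Ph(240°) eclipsed 2.8 → 6.7 kcal/mol.

6.7 kcal/mol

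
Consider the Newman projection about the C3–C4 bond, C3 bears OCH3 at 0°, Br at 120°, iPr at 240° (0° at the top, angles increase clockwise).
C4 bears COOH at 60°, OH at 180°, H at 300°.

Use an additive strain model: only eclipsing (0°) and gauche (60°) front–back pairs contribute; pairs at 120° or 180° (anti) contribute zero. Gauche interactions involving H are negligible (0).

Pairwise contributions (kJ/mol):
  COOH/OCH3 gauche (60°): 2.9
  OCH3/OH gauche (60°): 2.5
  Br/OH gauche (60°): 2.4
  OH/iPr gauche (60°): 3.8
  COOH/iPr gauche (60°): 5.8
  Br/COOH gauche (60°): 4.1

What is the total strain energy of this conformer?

13.2 kJ/mol

This conformer (staggered): OCH3–COOH gauche, Br–COOH gauche, Br–OH gauche, iPr–OH gauche; 2.9 + 4.1 + 2.4 + 3.8 = 13.2 kJ/mol.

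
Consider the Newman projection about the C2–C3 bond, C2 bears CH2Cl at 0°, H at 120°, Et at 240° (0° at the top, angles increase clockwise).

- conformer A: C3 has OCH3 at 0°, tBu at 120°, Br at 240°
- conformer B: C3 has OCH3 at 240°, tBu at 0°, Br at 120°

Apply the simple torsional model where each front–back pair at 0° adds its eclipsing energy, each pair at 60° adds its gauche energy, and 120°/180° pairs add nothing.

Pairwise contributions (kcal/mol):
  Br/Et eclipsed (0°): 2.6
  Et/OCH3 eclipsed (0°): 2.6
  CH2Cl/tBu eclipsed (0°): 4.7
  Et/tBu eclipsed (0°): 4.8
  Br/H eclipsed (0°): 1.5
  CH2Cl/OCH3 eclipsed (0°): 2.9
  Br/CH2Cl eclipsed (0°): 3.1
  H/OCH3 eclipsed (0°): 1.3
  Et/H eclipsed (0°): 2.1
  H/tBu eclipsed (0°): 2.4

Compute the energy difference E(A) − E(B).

A (eclipsed): CH2Cl(0°)/OCH3(0°) eclipsed 2.9; H(120°)/tBu(120°) eclipsed 2.4; Et(240°)/Br(240°) eclipsed 2.6 → 7.9 kcal/mol.
B (eclipsed): CH2Cl(0°)/tBu(0°) eclipsed 4.7; H(120°)/Br(120°) eclipsed 1.5; Et(240°)/OCH3(240°) eclipsed 2.6 → 8.8 kcal/mol.
E(A) − E(B) = 7.9 − 8.8 = -0.9 kcal/mol.

-0.9 kcal/mol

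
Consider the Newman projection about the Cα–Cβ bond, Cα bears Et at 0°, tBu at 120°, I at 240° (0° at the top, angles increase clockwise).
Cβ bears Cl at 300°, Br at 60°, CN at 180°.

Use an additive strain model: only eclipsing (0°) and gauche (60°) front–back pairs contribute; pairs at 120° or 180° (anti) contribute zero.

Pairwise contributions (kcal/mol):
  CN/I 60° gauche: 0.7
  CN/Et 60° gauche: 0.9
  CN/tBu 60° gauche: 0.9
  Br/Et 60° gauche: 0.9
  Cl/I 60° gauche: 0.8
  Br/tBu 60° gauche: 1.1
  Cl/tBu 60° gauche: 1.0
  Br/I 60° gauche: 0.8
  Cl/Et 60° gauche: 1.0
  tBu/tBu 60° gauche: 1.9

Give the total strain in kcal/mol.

5.4 kcal/mol

This conformer (staggered): Et–Cl gauche, Et–Br gauche, tBu–Br gauche, tBu–CN gauche, I–Cl gauche, I–CN gauche; 1.0 + 0.9 + 1.1 + 0.9 + 0.8 + 0.7 = 5.4 kcal/mol.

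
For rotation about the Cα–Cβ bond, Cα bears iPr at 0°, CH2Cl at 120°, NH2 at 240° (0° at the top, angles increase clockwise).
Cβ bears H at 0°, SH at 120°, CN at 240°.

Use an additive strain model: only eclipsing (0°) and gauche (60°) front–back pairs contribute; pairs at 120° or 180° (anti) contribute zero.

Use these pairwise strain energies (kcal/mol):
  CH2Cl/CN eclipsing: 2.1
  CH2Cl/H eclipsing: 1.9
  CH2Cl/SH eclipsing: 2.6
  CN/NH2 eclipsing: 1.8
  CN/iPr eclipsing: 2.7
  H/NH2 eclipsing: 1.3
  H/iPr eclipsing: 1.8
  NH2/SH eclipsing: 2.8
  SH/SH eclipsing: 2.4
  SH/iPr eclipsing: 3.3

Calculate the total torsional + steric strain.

This conformer (eclipsed): iPr(0°)/H(0°) eclipsed 1.8; CH2Cl(120°)/SH(120°) eclipsed 2.6; NH2(240°)/CN(240°) eclipsed 1.8 → 6.2 kcal/mol.

6.2 kcal/mol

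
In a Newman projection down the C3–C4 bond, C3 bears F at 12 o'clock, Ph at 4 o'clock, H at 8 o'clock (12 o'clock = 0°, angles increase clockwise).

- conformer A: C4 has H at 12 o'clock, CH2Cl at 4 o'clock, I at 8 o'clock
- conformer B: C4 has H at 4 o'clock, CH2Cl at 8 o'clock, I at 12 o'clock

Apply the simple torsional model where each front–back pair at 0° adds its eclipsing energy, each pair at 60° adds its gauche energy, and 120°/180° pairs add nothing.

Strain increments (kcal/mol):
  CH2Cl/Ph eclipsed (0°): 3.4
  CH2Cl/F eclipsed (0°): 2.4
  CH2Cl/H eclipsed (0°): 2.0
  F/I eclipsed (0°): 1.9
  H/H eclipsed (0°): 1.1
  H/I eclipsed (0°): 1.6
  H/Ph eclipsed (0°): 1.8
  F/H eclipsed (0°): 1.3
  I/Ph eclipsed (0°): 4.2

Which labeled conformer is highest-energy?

A

A (eclipsed): F(0°)/H(0°) eclipsed 1.3; Ph(120°)/CH2Cl(120°) eclipsed 3.4; H(240°)/I(240°) eclipsed 1.6 → 6.3 kcal/mol.
B (eclipsed): F(0°)/I(0°) eclipsed 1.9; Ph(120°)/H(120°) eclipsed 1.8; H(240°)/CH2Cl(240°) eclipsed 2.0 → 5.7 kcal/mol.
A has the highest total (6.3 kcal/mol).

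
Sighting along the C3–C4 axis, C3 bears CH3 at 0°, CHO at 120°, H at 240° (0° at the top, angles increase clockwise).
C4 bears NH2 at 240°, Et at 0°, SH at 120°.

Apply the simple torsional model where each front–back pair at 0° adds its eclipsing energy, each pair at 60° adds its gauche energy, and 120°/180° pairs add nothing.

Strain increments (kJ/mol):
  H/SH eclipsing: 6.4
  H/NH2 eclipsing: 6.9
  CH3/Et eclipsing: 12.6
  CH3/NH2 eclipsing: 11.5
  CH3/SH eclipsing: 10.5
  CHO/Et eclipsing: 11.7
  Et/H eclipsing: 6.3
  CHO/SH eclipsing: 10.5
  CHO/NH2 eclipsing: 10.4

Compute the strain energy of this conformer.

30.0 kJ/mol

This conformer (eclipsed): CH3–Et eclipsed, CHO–SH eclipsed, H–NH2 eclipsed; 12.6 + 10.5 + 6.9 = 30.0 kJ/mol.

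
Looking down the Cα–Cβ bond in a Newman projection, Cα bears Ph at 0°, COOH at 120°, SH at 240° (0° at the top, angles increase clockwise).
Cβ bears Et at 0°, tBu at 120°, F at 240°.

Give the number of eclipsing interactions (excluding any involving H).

3

Non-H eclipsing pairs: Ph(0°)/Et(0°); COOH(120°)/tBu(120°); SH(240°)/F(240°) — 3 interactions.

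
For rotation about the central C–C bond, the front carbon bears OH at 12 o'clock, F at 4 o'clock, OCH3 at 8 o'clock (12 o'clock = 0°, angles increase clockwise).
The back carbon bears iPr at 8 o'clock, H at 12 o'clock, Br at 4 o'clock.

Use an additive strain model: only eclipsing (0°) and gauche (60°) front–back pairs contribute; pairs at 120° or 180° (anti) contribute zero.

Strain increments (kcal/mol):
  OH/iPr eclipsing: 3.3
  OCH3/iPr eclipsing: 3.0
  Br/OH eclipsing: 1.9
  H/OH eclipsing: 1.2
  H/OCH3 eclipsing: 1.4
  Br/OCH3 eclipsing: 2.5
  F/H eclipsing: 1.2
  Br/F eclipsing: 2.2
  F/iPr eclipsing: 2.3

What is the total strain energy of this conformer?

6.4 kcal/mol

This conformer (eclipsed): OH(0°)/H(0°) eclipsed 1.2; F(120°)/Br(120°) eclipsed 2.2; OCH3(240°)/iPr(240°) eclipsed 3.0 → 6.4 kcal/mol.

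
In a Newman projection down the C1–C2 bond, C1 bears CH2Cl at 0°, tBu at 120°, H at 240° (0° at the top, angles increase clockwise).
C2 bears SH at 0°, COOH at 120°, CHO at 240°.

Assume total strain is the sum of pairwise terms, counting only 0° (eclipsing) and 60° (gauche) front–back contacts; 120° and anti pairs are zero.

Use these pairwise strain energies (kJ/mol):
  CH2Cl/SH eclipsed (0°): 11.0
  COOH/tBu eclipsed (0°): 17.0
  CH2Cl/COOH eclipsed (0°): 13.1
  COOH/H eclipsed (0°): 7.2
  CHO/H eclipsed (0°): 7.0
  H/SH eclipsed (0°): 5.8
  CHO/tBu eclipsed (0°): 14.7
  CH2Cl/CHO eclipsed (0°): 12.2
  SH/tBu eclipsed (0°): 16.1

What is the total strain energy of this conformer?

This conformer is eclipsed. CH2Cl at 0° is eclipsed with SH at 0° (11.0); tBu at 120° is eclipsed with COOH at 120° (17.0); H at 240° is eclipsed with CHO at 240° (7.0). Total 35.0 kJ/mol.

35.0 kJ/mol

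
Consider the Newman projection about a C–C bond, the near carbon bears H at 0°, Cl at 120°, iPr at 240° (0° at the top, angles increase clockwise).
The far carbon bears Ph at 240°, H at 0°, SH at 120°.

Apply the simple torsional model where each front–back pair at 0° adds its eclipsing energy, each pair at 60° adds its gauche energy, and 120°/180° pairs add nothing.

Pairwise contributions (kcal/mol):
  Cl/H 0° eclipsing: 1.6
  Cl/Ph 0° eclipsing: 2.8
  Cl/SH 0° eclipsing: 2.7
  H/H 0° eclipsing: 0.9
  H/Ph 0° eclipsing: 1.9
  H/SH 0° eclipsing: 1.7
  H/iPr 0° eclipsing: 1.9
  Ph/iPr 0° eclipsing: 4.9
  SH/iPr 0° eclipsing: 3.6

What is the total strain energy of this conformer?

8.5 kcal/mol

This conformer (eclipsed): H(0°)/H(0°) eclipsed 0.9; Cl(120°)/SH(120°) eclipsed 2.7; iPr(240°)/Ph(240°) eclipsed 4.9 → 8.5 kcal/mol.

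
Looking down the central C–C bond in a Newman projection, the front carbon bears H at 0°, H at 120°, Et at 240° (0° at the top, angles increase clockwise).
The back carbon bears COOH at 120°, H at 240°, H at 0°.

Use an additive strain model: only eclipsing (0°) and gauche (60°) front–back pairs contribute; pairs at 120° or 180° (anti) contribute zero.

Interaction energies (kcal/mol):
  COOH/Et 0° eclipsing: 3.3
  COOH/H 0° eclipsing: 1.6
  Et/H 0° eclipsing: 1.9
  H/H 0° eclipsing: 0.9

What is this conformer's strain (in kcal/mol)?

This conformer (eclipsed): H–H eclipsed, H–COOH eclipsed, Et–H eclipsed; 0.9 + 1.6 + 1.9 = 4.4 kcal/mol.

4.4 kcal/mol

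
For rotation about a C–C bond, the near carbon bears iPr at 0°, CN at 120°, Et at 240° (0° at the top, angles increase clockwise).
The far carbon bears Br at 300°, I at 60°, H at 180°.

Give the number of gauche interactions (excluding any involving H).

Non-H gauche pairs: iPr(0°)/Br(300°); iPr(0°)/I(60°); CN(120°)/I(60°); Et(240°)/Br(300°) — 4 interactions.

4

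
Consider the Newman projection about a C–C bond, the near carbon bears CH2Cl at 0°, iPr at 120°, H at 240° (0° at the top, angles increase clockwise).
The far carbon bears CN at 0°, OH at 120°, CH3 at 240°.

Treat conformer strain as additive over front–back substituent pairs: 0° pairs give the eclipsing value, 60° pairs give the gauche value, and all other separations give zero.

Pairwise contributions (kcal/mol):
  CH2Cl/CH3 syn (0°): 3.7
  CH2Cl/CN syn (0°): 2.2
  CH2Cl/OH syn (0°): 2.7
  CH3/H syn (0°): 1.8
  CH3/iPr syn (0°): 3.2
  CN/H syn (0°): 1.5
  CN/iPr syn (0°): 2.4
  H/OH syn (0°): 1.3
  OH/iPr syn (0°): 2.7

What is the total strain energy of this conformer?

This conformer (eclipsed): CH2Cl–CN eclipsed, iPr–OH eclipsed, H–CH3 eclipsed; 2.2 + 2.7 + 1.8 = 6.7 kcal/mol.

6.7 kcal/mol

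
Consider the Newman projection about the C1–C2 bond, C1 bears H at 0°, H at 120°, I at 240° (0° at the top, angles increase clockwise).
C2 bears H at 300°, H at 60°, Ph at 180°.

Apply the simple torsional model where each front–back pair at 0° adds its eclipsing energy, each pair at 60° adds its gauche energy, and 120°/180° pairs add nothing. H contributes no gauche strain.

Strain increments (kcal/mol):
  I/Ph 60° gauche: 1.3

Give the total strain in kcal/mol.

1.3 kcal/mol

This conformer (staggered): I–Ph gauche; 1.3 = 1.3 kcal/mol.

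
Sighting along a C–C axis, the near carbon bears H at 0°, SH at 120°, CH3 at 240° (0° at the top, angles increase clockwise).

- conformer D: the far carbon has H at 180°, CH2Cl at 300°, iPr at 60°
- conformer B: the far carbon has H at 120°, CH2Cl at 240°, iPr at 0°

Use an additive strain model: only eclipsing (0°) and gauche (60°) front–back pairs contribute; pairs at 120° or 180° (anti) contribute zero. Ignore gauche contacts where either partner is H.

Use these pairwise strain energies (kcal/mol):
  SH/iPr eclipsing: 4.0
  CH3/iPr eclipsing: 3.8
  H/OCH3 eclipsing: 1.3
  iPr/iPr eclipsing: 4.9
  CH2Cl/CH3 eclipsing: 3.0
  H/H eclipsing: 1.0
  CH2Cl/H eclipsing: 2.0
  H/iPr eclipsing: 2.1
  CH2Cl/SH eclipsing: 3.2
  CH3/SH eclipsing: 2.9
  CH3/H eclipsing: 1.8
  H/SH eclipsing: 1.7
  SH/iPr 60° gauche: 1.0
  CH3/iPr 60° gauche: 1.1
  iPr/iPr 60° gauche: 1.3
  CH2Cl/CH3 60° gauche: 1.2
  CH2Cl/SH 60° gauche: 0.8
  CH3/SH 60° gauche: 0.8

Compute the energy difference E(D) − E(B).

D is staggered. SH at 120° is gauche with iPr at 60° (1.0); CH3 at 240° is gauche with CH2Cl at 300° (1.2). Total 2.2 kcal/mol.
B is eclipsed. H at 0° is eclipsed with iPr at 0° (2.1); SH at 120° is eclipsed with H at 120° (1.7); CH3 at 240° is eclipsed with CH2Cl at 240° (3.0). Total 6.8 kcal/mol.
E(D) − E(B) = 2.2 − 6.8 = -4.6 kcal/mol.

-4.6 kcal/mol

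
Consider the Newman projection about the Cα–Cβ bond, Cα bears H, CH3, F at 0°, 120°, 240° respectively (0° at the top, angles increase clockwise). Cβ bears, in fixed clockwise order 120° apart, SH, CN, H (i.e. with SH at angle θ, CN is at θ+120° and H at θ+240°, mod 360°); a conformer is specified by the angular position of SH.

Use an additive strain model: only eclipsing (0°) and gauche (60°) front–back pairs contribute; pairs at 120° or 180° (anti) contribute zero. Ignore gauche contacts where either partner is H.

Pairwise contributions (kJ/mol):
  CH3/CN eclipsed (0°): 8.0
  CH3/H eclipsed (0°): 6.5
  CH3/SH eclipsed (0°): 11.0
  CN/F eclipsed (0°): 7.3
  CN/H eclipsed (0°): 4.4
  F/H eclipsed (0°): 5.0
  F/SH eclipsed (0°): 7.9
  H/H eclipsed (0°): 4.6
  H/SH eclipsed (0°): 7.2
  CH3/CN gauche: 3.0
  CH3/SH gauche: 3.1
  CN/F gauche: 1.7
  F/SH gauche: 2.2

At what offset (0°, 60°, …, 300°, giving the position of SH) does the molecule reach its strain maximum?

120°

SH at 0° (eclipsed): H–SH eclipsed, CH3–CN eclipsed, F–H eclipsed; 7.2 + 8.0 + 5.0 = 20.2 kJ/mol.
SH at 60° (staggered): CH3–SH gauche, CH3–CN gauche, F–CN gauche; 3.1 + 3.0 + 1.7 = 7.8 kJ/mol.
SH at 120° (eclipsed): H–H eclipsed, CH3–SH eclipsed, F–CN eclipsed; 4.6 + 11.0 + 7.3 = 22.9 kJ/mol.
SH at 180° (staggered): CH3–SH gauche, F–SH gauche, F–CN gauche; 3.1 + 2.2 + 1.7 = 7.0 kJ/mol.
SH at 240° (eclipsed): H–CN eclipsed, CH3–H eclipsed, F–SH eclipsed; 4.4 + 6.5 + 7.9 = 18.8 kJ/mol.
SH at 300° (staggered): CH3–CN gauche, F–SH gauche; 3.0 + 2.2 = 5.2 kJ/mol.
The maximum (22.9 kJ/mol) occurs with SH at 120°.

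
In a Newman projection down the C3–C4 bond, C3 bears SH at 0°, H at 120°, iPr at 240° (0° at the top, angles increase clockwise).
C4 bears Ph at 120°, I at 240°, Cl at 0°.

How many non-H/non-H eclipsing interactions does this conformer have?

Non-H eclipsing pairs: SH(0°)/Cl(0°); iPr(240°)/I(240°) — 2 interactions.

2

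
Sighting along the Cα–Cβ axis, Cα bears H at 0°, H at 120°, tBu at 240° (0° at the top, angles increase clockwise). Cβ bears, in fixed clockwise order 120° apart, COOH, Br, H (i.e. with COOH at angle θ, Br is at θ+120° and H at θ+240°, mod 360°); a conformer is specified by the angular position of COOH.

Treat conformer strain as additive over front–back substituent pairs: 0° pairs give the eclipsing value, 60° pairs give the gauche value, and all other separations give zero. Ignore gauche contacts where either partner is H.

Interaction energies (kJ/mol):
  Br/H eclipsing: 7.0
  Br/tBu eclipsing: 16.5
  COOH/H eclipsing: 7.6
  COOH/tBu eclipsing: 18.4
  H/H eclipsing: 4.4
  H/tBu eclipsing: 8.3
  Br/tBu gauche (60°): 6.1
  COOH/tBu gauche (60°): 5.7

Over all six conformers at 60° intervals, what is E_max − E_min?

24.1 kJ/mol

COOH at 0° is eclipsed. H at 0° is eclipsed with COOH at 0° (7.6); H at 120° is eclipsed with Br at 120° (7.0); tBu at 240° is eclipsed with H at 240° (8.3). Total 22.9 kJ/mol.
COOH at 60° is staggered. tBu at 240° is gauche with Br at 180° (6.1). Total 6.1 kJ/mol.
COOH at 120° is eclipsed. H at 0° is eclipsed with H at 0° (4.4); H at 120° is eclipsed with COOH at 120° (7.6); tBu at 240° is eclipsed with Br at 240° (16.5). Total 28.5 kJ/mol.
COOH at 180° is staggered. tBu at 240° is gauche with COOH at 180° (5.7); tBu at 240° is gauche with Br at 300° (6.1). Total 11.8 kJ/mol.
COOH at 240° is eclipsed. H at 0° is eclipsed with Br at 0° (7.0); H at 120° is eclipsed with H at 120° (4.4); tBu at 240° is eclipsed with COOH at 240° (18.4). Total 29.8 kJ/mol.
COOH at 300° is staggered. tBu at 240° is gauche with COOH at 300° (5.7). Total 5.7 kJ/mol.
Max at 240° (29.8 kJ/mol), min at 300° (5.7 kJ/mol); barrier = 24.1 kJ/mol.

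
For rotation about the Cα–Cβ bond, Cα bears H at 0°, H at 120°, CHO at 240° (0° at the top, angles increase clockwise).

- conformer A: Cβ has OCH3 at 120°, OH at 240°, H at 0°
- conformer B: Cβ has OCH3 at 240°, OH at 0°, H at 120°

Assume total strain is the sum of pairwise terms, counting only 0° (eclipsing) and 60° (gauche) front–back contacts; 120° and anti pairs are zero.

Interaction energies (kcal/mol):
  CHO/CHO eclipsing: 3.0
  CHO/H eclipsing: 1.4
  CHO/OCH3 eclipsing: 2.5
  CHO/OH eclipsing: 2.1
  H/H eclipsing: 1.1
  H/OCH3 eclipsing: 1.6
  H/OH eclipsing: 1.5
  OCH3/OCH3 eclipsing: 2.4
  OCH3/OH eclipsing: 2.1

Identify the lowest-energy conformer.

A (eclipsed): H(0°)/H(0°) eclipsed 1.1; H(120°)/OCH3(120°) eclipsed 1.6; CHO(240°)/OH(240°) eclipsed 2.1 → 4.8 kcal/mol.
B (eclipsed): H(0°)/OH(0°) eclipsed 1.5; H(120°)/H(120°) eclipsed 1.1; CHO(240°)/OCH3(240°) eclipsed 2.5 → 5.1 kcal/mol.
A has the lowest total (4.8 kcal/mol).

A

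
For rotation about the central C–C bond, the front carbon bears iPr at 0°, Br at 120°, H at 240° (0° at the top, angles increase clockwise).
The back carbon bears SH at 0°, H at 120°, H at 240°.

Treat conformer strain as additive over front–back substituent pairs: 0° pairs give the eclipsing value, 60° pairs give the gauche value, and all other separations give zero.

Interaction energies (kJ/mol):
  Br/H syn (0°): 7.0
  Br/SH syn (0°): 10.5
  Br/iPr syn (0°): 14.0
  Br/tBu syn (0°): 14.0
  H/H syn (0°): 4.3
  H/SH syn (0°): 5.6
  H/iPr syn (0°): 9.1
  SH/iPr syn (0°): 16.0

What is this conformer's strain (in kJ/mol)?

27.3 kJ/mol

This conformer (eclipsed): iPr–SH eclipsed, Br–H eclipsed, H–H eclipsed; 16.0 + 7.0 + 4.3 = 27.3 kJ/mol.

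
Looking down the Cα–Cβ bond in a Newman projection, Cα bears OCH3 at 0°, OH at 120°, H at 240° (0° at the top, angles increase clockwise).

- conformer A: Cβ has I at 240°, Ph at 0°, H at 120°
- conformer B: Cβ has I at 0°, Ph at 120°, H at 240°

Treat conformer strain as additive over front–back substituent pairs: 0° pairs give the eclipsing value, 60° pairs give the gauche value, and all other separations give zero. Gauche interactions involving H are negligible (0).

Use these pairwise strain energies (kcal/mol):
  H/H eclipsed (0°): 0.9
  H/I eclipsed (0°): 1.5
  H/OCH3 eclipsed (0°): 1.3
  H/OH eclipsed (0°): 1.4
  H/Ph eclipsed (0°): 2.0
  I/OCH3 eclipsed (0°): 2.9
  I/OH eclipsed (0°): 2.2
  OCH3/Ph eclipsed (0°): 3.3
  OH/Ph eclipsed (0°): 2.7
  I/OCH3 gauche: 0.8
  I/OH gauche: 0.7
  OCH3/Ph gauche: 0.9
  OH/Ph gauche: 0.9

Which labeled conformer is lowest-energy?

A

A (eclipsed): OCH3–Ph eclipsed, OH–H eclipsed, H–I eclipsed; 3.3 + 1.4 + 1.5 = 6.2 kcal/mol.
B (eclipsed): OCH3–I eclipsed, OH–Ph eclipsed, H–H eclipsed; 2.9 + 2.7 + 0.9 = 6.5 kcal/mol.
A has the lowest total (6.2 kcal/mol).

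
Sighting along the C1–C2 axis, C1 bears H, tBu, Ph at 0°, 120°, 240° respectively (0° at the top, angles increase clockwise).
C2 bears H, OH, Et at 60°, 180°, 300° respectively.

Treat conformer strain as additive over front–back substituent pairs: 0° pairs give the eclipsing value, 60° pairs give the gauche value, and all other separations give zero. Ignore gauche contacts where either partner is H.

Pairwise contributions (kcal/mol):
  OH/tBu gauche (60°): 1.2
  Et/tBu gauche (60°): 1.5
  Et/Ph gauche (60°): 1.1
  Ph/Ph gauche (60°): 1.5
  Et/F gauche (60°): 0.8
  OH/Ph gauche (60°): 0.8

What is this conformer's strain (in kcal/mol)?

3.1 kcal/mol

This conformer (staggered): tBu–OH gauche, Ph–OH gauche, Ph–Et gauche; 1.2 + 0.8 + 1.1 = 3.1 kcal/mol.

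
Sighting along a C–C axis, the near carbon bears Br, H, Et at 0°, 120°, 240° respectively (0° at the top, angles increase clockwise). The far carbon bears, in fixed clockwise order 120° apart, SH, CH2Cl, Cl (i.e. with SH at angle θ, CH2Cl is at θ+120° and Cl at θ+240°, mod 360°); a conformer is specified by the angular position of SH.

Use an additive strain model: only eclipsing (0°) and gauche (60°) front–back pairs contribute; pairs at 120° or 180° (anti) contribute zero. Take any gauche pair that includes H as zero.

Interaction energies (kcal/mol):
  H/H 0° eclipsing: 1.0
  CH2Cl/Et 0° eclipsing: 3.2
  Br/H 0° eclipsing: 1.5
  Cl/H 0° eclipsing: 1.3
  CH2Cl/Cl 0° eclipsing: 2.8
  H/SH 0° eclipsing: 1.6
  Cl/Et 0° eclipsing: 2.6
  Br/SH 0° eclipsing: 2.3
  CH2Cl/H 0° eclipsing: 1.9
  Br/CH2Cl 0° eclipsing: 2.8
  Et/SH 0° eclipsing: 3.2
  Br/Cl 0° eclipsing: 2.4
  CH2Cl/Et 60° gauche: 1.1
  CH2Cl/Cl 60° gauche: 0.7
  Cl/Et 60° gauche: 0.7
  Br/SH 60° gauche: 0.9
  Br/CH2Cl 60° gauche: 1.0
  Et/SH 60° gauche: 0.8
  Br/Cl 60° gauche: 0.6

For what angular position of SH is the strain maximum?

SH at 0° (eclipsed): Br(0°)/SH(0°) eclipsed 2.3; H(120°)/CH2Cl(120°) eclipsed 1.9; Et(240°)/Cl(240°) eclipsed 2.6 → 6.8 kcal/mol.
SH at 60° (staggered): Br(0°)/SH(60°) gauche 0.9; Br(0°)/Cl(300°) gauche 0.6; Et(240°)/CH2Cl(180°) gauche 1.1; Et(240°)/Cl(300°) gauche 0.7 → 3.3 kcal/mol.
SH at 120° (eclipsed): Br(0°)/Cl(0°) eclipsed 2.4; H(120°)/SH(120°) eclipsed 1.6; Et(240°)/CH2Cl(240°) eclipsed 3.2 → 7.2 kcal/mol.
SH at 180° (staggered): Br(0°)/CH2Cl(300°) gauche 1.0; Br(0°)/Cl(60°) gauche 0.6; Et(240°)/SH(180°) gauche 0.8; Et(240°)/CH2Cl(300°) gauche 1.1 → 3.5 kcal/mol.
SH at 240° (eclipsed): Br(0°)/CH2Cl(0°) eclipsed 2.8; H(120°)/Cl(120°) eclipsed 1.3; Et(240°)/SH(240°) eclipsed 3.2 → 7.3 kcal/mol.
SH at 300° (staggered): Br(0°)/SH(300°) gauche 0.9; Br(0°)/CH2Cl(60°) gauche 1.0; Et(240°)/SH(300°) gauche 0.8; Et(240°)/Cl(180°) gauche 0.7 → 3.4 kcal/mol.
The maximum (7.3 kcal/mol) occurs with SH at 240°.

240°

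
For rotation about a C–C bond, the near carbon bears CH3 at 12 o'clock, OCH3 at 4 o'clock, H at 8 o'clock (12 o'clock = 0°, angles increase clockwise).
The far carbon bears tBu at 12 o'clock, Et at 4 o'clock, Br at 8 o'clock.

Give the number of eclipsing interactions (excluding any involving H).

Non-H eclipsing pairs: CH3(0°)/tBu(0°); OCH3(120°)/Et(120°) — 2 interactions.

2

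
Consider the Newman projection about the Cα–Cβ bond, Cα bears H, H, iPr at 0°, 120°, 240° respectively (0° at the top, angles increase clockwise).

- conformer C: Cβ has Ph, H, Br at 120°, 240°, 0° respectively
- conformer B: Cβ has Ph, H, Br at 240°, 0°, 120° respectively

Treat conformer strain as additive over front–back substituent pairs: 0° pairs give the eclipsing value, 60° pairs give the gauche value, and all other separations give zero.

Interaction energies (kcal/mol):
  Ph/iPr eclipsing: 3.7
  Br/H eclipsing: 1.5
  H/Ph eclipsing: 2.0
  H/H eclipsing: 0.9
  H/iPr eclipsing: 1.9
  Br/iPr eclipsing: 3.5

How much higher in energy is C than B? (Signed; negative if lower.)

C (eclipsed): H–Br eclipsed, H–Ph eclipsed, iPr–H eclipsed; 1.5 + 2.0 + 1.9 = 5.4 kcal/mol.
B (eclipsed): H–H eclipsed, H–Br eclipsed, iPr–Ph eclipsed; 0.9 + 1.5 + 3.7 = 6.1 kcal/mol.
E(C) − E(B) = 5.4 − 6.1 = -0.7 kcal/mol.

-0.7 kcal/mol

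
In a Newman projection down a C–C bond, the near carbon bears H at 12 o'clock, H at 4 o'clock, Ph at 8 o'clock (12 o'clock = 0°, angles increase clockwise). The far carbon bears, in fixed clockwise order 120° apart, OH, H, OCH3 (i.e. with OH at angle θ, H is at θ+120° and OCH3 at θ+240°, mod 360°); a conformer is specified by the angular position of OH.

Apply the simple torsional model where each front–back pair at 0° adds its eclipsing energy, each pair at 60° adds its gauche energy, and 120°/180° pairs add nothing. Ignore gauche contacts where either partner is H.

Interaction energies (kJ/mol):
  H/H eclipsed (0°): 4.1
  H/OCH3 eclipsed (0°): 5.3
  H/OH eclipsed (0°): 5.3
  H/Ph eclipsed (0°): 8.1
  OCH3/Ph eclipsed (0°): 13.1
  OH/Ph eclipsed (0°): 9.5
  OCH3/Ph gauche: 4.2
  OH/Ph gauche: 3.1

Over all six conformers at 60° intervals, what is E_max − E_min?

OH at 0° (eclipsed): H(0°)/OH(0°) eclipsed 5.3; H(120°)/H(120°) eclipsed 4.1; Ph(240°)/OCH3(240°) eclipsed 13.1 → 22.5 kJ/mol.
OH at 60° (staggered): Ph(240°)/OCH3(300°) gauche 4.2 → 4.2 kJ/mol.
OH at 120° (eclipsed): H(0°)/OCH3(0°) eclipsed 5.3; H(120°)/OH(120°) eclipsed 5.3; Ph(240°)/H(240°) eclipsed 8.1 → 18.7 kJ/mol.
OH at 180° (staggered): Ph(240°)/OH(180°) gauche 3.1 → 3.1 kJ/mol.
OH at 240° (eclipsed): H(0°)/H(0°) eclipsed 4.1; H(120°)/OCH3(120°) eclipsed 5.3; Ph(240°)/OH(240°) eclipsed 9.5 → 18.9 kJ/mol.
OH at 300° (staggered): Ph(240°)/OH(300°) gauche 3.1; Ph(240°)/OCH3(180°) gauche 4.2 → 7.3 kJ/mol.
Max at 0° (22.5 kJ/mol), min at 180° (3.1 kJ/mol); barrier = 19.4 kJ/mol.

19.4 kJ/mol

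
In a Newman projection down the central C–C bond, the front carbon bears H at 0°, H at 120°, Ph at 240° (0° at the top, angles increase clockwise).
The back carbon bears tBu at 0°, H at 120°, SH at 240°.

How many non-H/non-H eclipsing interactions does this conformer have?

1

Non-H eclipsing pairs: Ph(240°)/SH(240°) — 1 interaction.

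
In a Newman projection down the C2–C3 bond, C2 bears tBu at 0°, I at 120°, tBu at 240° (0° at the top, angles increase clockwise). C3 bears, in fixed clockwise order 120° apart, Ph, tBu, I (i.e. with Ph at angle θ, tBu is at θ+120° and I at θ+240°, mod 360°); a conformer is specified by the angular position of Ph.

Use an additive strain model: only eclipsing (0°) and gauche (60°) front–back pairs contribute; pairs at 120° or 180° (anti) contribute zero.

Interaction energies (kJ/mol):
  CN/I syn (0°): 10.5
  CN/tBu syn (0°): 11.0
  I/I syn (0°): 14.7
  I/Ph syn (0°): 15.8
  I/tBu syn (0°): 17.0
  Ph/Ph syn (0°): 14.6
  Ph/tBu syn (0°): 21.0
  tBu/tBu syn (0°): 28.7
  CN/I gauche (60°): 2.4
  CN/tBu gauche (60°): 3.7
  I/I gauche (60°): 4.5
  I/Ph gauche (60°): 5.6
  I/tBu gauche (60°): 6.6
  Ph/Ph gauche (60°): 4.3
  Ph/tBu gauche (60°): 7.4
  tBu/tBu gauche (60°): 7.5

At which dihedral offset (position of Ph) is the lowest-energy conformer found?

180°

Ph at 0° (eclipsed): tBu–Ph eclipsed, I–tBu eclipsed, tBu–I eclipsed; 21.0 + 17.0 + 17.0 = 55.0 kJ/mol.
Ph at 60° (staggered): tBu–Ph gauche, tBu–I gauche, I–Ph gauche, I–tBu gauche, tBu–tBu gauche, tBu–I gauche; 7.4 + 6.6 + 5.6 + 6.6 + 7.5 + 6.6 = 40.3 kJ/mol.
Ph at 120° (eclipsed): tBu–I eclipsed, I–Ph eclipsed, tBu–tBu eclipsed; 17.0 + 15.8 + 28.7 = 61.5 kJ/mol.
Ph at 180° (staggered): tBu–tBu gauche, tBu–I gauche, I–Ph gauche, I–I gauche, tBu–Ph gauche, tBu–tBu gauche; 7.5 + 6.6 + 5.6 + 4.5 + 7.4 + 7.5 = 39.1 kJ/mol.
Ph at 240° (eclipsed): tBu–tBu eclipsed, I–I eclipsed, tBu–Ph eclipsed; 28.7 + 14.7 + 21.0 = 64.4 kJ/mol.
Ph at 300° (staggered): tBu–Ph gauche, tBu–tBu gauche, I–tBu gauche, I–I gauche, tBu–Ph gauche, tBu–I gauche; 7.4 + 7.5 + 6.6 + 4.5 + 7.4 + 6.6 = 40.0 kJ/mol.
The minimum (39.1 kJ/mol) occurs with Ph at 180°.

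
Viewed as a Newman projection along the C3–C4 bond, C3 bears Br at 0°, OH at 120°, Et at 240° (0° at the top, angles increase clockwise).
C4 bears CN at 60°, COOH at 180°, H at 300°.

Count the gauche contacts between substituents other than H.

Non-H gauche pairs: Br(0°)/CN(60°); OH(120°)/CN(60°); OH(120°)/COOH(180°); Et(240°)/COOH(180°) — 4 interactions.

4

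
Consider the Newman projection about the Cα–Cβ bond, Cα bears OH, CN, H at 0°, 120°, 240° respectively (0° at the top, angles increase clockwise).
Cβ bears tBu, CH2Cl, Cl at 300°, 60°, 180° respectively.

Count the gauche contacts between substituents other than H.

Non-H gauche pairs: OH(0°)/tBu(300°); OH(0°)/CH2Cl(60°); CN(120°)/CH2Cl(60°); CN(120°)/Cl(180°) — 4 interactions.

4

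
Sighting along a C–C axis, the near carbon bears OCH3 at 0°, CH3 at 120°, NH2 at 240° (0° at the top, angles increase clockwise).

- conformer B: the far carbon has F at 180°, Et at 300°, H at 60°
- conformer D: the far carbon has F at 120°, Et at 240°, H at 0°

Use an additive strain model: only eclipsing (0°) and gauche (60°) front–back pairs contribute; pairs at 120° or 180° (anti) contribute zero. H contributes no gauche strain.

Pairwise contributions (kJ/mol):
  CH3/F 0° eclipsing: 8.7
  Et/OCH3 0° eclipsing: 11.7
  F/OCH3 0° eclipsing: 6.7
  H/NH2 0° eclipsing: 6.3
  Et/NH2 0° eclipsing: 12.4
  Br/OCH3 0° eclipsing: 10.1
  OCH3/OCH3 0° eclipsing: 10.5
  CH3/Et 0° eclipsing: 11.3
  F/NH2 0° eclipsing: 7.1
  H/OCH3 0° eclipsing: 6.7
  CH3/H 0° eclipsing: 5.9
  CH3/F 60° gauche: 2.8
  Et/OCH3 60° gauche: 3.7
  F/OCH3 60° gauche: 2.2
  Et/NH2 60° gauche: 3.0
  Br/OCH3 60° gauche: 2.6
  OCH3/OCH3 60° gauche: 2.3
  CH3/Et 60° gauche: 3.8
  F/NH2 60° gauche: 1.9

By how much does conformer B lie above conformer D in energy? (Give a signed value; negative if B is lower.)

B (staggered): OCH3–Et gauche, CH3–F gauche, NH2–F gauche, NH2–Et gauche; 3.7 + 2.8 + 1.9 + 3.0 = 11.4 kJ/mol.
D (eclipsed): OCH3–H eclipsed, CH3–F eclipsed, NH2–Et eclipsed; 6.7 + 8.7 + 12.4 = 27.8 kJ/mol.
E(B) − E(D) = 11.4 − 27.8 = -16.4 kJ/mol.

-16.4 kJ/mol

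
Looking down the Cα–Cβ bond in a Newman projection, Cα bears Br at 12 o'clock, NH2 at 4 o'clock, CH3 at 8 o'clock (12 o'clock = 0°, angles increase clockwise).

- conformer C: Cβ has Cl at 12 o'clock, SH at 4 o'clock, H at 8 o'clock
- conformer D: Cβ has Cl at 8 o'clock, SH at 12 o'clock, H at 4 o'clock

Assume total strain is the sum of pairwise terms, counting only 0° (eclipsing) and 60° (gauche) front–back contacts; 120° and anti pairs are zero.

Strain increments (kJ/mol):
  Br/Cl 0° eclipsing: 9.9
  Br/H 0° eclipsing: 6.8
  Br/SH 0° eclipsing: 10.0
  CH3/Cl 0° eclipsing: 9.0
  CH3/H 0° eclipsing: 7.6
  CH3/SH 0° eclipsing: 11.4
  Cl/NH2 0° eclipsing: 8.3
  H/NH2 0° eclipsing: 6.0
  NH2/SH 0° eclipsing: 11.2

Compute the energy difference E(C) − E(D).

+3.7 kJ/mol

C (eclipsed): Br(0°)/Cl(0°) eclipsed 9.9; NH2(120°)/SH(120°) eclipsed 11.2; CH3(240°)/H(240°) eclipsed 7.6 → 28.7 kJ/mol.
D (eclipsed): Br(0°)/SH(0°) eclipsed 10.0; NH2(120°)/H(120°) eclipsed 6.0; CH3(240°)/Cl(240°) eclipsed 9.0 → 25.0 kJ/mol.
E(C) − E(D) = 28.7 − 25.0 = +3.7 kJ/mol.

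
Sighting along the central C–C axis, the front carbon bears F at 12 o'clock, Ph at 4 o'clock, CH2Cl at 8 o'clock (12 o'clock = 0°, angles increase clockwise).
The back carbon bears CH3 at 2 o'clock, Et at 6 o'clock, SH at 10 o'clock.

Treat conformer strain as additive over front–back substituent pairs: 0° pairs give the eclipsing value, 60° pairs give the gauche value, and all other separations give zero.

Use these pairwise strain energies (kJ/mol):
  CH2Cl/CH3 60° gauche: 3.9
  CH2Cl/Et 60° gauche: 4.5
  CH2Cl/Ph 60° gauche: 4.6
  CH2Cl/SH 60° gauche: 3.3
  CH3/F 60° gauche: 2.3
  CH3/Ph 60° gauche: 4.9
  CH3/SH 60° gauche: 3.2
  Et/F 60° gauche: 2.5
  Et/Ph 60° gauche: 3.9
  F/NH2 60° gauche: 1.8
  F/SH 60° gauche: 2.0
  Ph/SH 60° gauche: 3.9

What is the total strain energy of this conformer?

This conformer (staggered): F–CH3 gauche, F–SH gauche, Ph–CH3 gauche, Ph–Et gauche, CH2Cl–Et gauche, CH2Cl–SH gauche; 2.3 + 2.0 + 4.9 + 3.9 + 4.5 + 3.3 = 20.9 kJ/mol.

20.9 kJ/mol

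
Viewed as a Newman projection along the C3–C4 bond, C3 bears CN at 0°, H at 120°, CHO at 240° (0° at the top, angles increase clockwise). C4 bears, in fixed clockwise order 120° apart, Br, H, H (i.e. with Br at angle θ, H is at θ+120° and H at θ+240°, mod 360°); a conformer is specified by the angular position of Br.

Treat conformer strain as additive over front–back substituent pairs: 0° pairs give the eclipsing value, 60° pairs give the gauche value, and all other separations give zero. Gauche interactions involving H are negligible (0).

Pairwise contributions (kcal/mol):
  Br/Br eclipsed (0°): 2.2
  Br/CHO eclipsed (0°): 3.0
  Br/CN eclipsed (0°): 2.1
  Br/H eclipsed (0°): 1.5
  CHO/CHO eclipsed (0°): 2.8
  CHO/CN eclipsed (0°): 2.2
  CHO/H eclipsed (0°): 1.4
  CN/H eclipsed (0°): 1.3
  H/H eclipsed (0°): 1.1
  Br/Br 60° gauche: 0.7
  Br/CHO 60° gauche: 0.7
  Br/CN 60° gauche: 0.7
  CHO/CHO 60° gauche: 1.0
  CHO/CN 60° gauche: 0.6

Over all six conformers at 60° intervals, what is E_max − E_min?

4.7 kcal/mol

Br at 0° (eclipsed): CN–Br eclipsed, H–H eclipsed, CHO–H eclipsed; 2.1 + 1.1 + 1.4 = 4.6 kcal/mol.
Br at 60° (staggered): CN–Br gauche; 0.7 = 0.7 kcal/mol.
Br at 120° (eclipsed): CN–H eclipsed, H–Br eclipsed, CHO–H eclipsed; 1.3 + 1.5 + 1.4 = 4.2 kcal/mol.
Br at 180° (staggered): CHO–Br gauche; 0.7 = 0.7 kcal/mol.
Br at 240° (eclipsed): CN–H eclipsed, H–H eclipsed, CHO–Br eclipsed; 1.3 + 1.1 + 3.0 = 5.4 kcal/mol.
Br at 300° (staggered): CN–Br gauche, CHO–Br gauche; 0.7 + 0.7 = 1.4 kcal/mol.
Max at 240° (5.4 kcal/mol), min at 60° (0.7 kcal/mol); barrier = 4.7 kcal/mol.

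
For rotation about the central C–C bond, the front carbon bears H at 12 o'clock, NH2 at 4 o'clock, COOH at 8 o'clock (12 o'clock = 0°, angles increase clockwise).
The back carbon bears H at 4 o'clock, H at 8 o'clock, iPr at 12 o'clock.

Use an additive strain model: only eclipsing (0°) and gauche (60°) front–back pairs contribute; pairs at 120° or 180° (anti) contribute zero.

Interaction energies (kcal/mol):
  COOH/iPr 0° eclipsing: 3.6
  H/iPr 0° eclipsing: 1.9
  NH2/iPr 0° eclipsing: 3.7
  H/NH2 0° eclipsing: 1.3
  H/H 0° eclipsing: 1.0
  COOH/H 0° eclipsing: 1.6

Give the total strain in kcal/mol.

4.8 kcal/mol

This conformer (eclipsed): H(0°)/iPr(0°) eclipsed 1.9; NH2(120°)/H(120°) eclipsed 1.3; COOH(240°)/H(240°) eclipsed 1.6 → 4.8 kcal/mol.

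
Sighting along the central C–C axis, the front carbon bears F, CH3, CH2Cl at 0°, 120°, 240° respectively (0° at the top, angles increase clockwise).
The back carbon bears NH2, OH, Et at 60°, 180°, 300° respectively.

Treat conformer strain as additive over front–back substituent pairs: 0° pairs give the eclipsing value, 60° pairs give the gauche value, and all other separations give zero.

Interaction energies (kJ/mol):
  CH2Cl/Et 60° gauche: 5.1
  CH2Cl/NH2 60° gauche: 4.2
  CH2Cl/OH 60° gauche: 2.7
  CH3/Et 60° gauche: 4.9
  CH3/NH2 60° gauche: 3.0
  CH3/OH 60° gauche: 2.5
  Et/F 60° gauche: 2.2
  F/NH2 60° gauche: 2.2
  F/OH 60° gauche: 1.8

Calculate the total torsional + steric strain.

17.7 kJ/mol

This conformer is staggered. F at 0° is gauche with NH2 at 60° (2.2); F at 0° is gauche with Et at 300° (2.2); CH3 at 120° is gauche with NH2 at 60° (3.0); CH3 at 120° is gauche with OH at 180° (2.5); CH2Cl at 240° is gauche with OH at 180° (2.7); CH2Cl at 240° is gauche with Et at 300° (5.1). Total 17.7 kJ/mol.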